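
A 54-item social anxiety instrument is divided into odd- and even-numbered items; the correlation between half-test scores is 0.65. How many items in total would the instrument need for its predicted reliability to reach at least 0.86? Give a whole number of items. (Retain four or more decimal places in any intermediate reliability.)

90

Corrected full-test reliability: r_full = 2 × 0.65 / (1 + 0.65) ≈ 0.7879
Solve Spearman-Brown for n: n = 0.86(1 − 0.7879) / [0.7879(1 − 0.86)] = 1.6536
Items = 1.6536 × 54 ≈ 89.29 → 90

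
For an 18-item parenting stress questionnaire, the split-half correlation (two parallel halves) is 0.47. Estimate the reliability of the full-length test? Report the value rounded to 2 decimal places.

r_full = 2(0.47) / (1 + 0.47)
       = 0.9400 / 1.4700 = 0.6395

0.64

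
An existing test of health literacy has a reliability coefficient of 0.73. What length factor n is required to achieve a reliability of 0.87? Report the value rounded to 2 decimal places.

2.48

n = 0.87(1 − 0.73) / [0.73(1 − 0.87)]
  = 0.2349 / 0.0949 = 2.4752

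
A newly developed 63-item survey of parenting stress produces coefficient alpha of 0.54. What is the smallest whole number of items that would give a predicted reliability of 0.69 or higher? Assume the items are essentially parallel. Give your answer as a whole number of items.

n = 0.69(1 − 0.54) / [0.54(1 − 0.69)]
n = 0.3174 / 0.1674 ≈ 1.8961
Items needed = n × 63 = 1.8961 × 63 ≈ 119.45 → round up to 120

120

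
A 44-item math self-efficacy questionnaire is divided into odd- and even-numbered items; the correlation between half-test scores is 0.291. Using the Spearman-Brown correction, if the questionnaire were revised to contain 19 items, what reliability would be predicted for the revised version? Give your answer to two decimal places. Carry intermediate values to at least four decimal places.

First correct the split-half correlation to full-test reliability: r_full = 2 × 0.291 / (1 + 0.291) ≈ 0.4508
Length factor from 44 to 19 items: n = 19/44 = 0.4318
r_new = n·r_full / (1 + (n − 1)·r_full) = 0.1947 / 0.7439 ≈ 0.2617

0.26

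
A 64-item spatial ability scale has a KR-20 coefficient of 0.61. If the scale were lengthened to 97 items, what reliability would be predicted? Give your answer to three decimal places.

Length ratio n = 97/64 = 1.5156
r_new = 1.5156·0.61 / [1 + (1.5156 − 1)·0.61]
r_new = 0.9245 / 1.3145 ≈ 0.7033

0.703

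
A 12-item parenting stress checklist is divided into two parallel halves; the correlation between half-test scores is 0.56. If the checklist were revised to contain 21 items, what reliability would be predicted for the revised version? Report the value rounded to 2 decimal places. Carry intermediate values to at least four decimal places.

0.82

First correct the split-half correlation to full-test reliability: r_full = 2 × 0.56 / (1 + 0.56) ≈ 0.7179
Then adjust to 21 items: n = 21/12 = 1.7500
r_new = n·r_full / (1 + (n − 1)·r_full) = 1.2563 / 1.5384 ≈ 0.8166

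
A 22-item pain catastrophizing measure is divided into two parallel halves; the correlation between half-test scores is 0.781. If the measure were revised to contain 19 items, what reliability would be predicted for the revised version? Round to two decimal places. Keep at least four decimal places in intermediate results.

0.86

Full-test reliability from the split-half r: r_full = 2(0.781)/(1 + 0.781) = 0.8770
Length factor from 22 to 19 items: n = 19/22 = 0.8636
r_new = n·r_full / (1 + (n − 1)·r_full) = 0.7574 / 0.8804 ≈ 0.8603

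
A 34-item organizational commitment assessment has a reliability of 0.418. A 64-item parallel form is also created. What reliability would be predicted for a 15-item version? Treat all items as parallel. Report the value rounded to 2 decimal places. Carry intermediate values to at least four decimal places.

The 64-item form is not needed; work directly from the 34-item form with n = 15/34 = 0.4412.
r_{15} = n·r / (1 + (n − 1)·r) = 0.1844 / 0.7664 ≈ 0.2406

0.24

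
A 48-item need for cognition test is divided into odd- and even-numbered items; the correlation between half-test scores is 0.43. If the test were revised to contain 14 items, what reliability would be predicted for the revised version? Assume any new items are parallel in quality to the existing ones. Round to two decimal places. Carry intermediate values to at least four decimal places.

0.31

Full-test reliability from the split-half r: r_full = 2(0.43)/(1 + 0.43) = 0.6014
Length factor from 48 to 14 items: n = 14/48 = 0.2917
r_new = n·r_full / (1 + (n − 1)·r_full) = 0.1754 / 0.5740 ≈ 0.3056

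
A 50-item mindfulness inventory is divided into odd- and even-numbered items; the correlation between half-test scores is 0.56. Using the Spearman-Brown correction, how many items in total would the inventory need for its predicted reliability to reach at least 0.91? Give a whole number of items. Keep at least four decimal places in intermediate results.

199

Corrected full-test reliability: r_full = 2 × 0.56 / (1 + 0.56) ≈ 0.7179
n = r_tgt(1 − r_full) / [r_full(1 − r_tgt)] = 0.91 × 0.2821 / (0.7179 × 0.09) ≈ 3.9732
Required items = 3.9732 × 50 = 198.66, so 199 items.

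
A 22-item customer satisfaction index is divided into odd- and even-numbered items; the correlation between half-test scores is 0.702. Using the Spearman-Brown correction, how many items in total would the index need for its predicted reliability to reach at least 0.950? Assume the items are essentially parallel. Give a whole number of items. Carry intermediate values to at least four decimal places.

r_full = 2(0.702)/(1 + 0.702) = 0.8249
n = r_tgt(1 − r_full) / [r_full(1 − r_tgt)] = 0.950 × 0.1751 / (0.8249 × 0.050) ≈ 4.0331
Items = 4.0331 × 22 ≈ 88.73 → 89

89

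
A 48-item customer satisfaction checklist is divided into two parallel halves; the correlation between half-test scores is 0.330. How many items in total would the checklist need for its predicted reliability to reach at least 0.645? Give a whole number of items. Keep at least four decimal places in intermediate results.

r_full = 2(0.330)/(1 + 0.330) = 0.4962
Solve Spearman-Brown for n: n = 0.645(1 − 0.4962) / [0.4962(1 − 0.645)] = 1.8447
Items = 1.8447 × 48 ≈ 88.55 → 89

89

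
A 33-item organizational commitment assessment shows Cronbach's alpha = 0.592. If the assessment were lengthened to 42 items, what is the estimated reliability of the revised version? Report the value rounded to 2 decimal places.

0.65

Length ratio n = 42/33 = 1.2727
r_new = 1.2727·0.592 / [1 + (1.2727 − 1)·0.592]
r_new = 0.7534 / 1.1614 ≈ 0.6487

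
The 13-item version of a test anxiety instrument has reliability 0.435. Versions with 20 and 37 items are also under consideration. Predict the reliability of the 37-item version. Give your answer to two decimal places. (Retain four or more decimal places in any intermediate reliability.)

The 20-item form is not needed; work directly from the 13-item form with n = 37/13 = 2.8462.
r_{37} = n·r / (1 + (n − 1)·r) = 1.2381 / 1.8031 ≈ 0.6867

0.69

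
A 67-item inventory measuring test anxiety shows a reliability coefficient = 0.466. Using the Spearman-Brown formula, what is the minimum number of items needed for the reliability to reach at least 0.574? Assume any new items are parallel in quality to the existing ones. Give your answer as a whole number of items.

104

Spearman-Brown solved for the length factor n:
n = r_target (1 − r_old) / [ r_old (1 − r_target) ]
n = 0.574 × (1 − 0.466) / [ 0.466 × (1 − 0.574) ]
n = 0.306516 / 0.198516 ≈ 1.5440
1.5440 × 67 = 103.45 → 104 items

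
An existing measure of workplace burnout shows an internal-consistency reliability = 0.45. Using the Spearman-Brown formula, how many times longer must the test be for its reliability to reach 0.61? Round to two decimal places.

Rearranging the Spearman-Brown formula for n,
n = r_target (1 − r_old) / [ r_old (1 − r_target) ]
n = 0.61(1 − 0.45) / [0.45(1 − 0.61)]
  = 0.3355 / 0.1755 = 1.9117

1.91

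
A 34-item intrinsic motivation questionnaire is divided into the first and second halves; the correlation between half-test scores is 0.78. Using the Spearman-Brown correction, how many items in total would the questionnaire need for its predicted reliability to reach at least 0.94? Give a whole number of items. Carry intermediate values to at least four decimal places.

76

r_full = 2(0.78)/(1 + 0.78) = 0.8764
n = r_tgt(1 − r_full) / [r_full(1 − r_tgt)] = 0.94 × 0.1236 / (0.8764 × 0.06) ≈ 2.2095
Required items = 2.2095 × 34 = 75.12, so 76 items.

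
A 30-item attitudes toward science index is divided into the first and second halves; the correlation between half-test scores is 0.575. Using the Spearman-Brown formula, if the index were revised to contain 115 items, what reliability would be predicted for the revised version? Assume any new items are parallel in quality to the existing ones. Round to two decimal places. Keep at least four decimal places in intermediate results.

Full-test reliability from the split-half r: r_full = 2(0.575)/(1 + 0.575) = 0.7302
Then adjust to 115 items: n = 115/30 = 3.8333
r_new = n·r_full / (1 + (n − 1)·r_full) = 2.7991 / 3.0689 ≈ 0.9121

0.91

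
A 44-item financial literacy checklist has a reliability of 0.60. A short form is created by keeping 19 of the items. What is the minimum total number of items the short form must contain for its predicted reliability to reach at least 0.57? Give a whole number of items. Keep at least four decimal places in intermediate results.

Short-form reliability: n = 19/44 = 0.4318; r_19 = n·r/(1+(n−1)r) ≈ 0.3931
Length factor from the short form to reach 0.57: n' = 0.57(1 − 0.3931) / [0.3931(1 − 0.57)] ≈ 2.0465
Items = 2.0465 × 19 ≈ 38.88 → 39

39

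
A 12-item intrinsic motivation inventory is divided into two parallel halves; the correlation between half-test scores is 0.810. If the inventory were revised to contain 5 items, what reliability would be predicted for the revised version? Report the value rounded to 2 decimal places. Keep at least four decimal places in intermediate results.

0.78

First correct the split-half correlation to full-test reliability: r_full = 2 × 0.810 / (1 + 0.810) ≈ 0.8950
Then adjust to 5 items: n = 5/12 = 0.4167
r_new = n·r_full / (1 + (n − 1)·r_full) = 0.3729 / 0.4779 ≈ 0.7803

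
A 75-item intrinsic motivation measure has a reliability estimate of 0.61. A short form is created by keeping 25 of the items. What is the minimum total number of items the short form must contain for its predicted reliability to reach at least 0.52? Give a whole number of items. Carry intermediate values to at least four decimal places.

52

Short-form reliability: n = 25/75 = 0.3333; r_25 = n·r/(1+(n−1)r) ≈ 0.3427
Length factor from the short form to reach 0.52: n' = 0.52(1 − 0.3427) / [0.3427(1 − 0.52)] ≈ 2.0778
Total items = 2.0778 × 25 = 51.94, rounded up to 52.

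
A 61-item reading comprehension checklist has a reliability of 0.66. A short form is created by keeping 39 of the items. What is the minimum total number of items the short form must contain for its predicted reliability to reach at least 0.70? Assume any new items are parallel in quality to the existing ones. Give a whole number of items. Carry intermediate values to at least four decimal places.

74

First, r for the 39-item form: n = 39/61 = 0.6393, so r_39 = 0.6393·0.66/(1 + (0.6393 − 1)·0.66) = 0.5538
Then solve for n' with r_old = 0.5538, r_target = 0.70: n' = 0.70(1 − 0.5538)/[0.5538(1 − 0.70)] = 1.8800
Items = 1.8800 × 39 ≈ 73.32 → 74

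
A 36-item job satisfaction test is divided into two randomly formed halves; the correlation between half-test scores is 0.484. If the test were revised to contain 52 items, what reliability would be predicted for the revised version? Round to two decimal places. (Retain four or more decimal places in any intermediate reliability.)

0.73

Spearman-Brown correction (n = 2): r_full = 2·0.484/(1 + 0.484) = 0.6523
Then adjust to 52 items: n = 52/36 = 1.4444
r_new = n·r_full / (1 + (n − 1)·r_full) = 0.9422 / 1.2899 ≈ 0.7304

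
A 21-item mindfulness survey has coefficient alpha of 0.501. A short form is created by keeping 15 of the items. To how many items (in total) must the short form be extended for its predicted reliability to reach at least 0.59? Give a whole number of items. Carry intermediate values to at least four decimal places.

31

First, r for the 15-item form: n = 15/21 = 0.7143, so r_15 = 0.7143·0.501/(1 + (0.7143 − 1)·0.501) = 0.4176
Then solve for n' with r_old = 0.4176, r_target = 0.59: n' = 0.59(1 − 0.4176)/[0.4176(1 − 0.59)] = 2.0069
Items = 2.0069 × 15 ≈ 30.10 → 31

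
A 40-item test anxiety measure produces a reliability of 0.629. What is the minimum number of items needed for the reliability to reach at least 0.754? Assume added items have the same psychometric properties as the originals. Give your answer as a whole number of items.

73

Rearranging the Spearman-Brown formula for n,
n = r_target (1 − r_old) / [ r_old (1 − r_target) ]
n = [0.754 × 0.371] / [0.629 × 0.246]
n = 0.279734 / 0.154734 ≈ 1.8078
So the test needs 1.8078 × 40 ≈ 72.31 items; rounding up, 73.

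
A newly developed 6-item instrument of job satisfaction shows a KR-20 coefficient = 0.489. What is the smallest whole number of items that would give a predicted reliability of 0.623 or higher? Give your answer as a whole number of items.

Rearranging the Spearman-Brown formula for n,
n = r_target (1 − r_old) / [ r_old (1 − r_target) ]
n = 0.623(1 − 0.489) / [0.489(1 − 0.623)]
  = 0.318353 / 0.184353 = 1.7269
Items needed = n × 6 = 1.7269 × 6 ≈ 10.36 → round up to 11

11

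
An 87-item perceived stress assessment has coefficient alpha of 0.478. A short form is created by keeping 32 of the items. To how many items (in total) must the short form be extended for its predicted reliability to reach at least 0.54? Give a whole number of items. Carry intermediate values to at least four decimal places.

Short-form reliability: n = 32/87 = 0.3678; r_32 = n·r/(1+(n−1)r) ≈ 0.2519
Length factor from the short form to reach 0.54: n' = 0.54(1 − 0.2519) / [0.2519(1 − 0.54)] ≈ 3.4863
Items = 3.4863 × 32 ≈ 111.56 → 112

112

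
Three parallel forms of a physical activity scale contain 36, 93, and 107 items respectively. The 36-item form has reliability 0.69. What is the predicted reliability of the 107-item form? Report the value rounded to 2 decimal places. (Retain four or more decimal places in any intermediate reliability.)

0.87

Only the ratio of lengths matters: n = 107/36 = 2.9722
r_{107} = n·r / (1 + (n − 1)·r) = 2.0508 / 2.3608 ≈ 0.8687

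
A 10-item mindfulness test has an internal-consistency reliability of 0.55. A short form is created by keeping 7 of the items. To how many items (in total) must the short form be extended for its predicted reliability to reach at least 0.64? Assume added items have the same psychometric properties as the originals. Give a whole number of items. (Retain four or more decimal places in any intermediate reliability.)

15

First, r for the 7-item form: n = 7/10 = 0.7000, so r_7 = 0.7000·0.55/(1 + (0.7000 − 1)·0.55) = 0.4611
Length factor from the short form to reach 0.64: n' = 0.64(1 − 0.4611) / [0.4611(1 − 0.64)] ≈ 2.0777
Total items = 2.0777 × 7 = 14.54, rounded up to 15.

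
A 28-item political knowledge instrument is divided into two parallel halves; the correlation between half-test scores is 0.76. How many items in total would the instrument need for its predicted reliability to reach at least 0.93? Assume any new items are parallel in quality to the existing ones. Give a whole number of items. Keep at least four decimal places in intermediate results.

59

r_full = 2(0.76)/(1 + 0.76) = 0.8636
n = r_tgt(1 − r_full) / [r_full(1 − r_tgt)] = 0.93 × 0.1364 / (0.8636 × 0.07) ≈ 2.0984
Required items = 2.0984 × 28 = 58.76, so 59 items.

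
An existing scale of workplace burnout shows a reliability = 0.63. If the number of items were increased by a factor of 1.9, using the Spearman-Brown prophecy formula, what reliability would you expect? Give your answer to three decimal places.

r_new = 1.9·0.63 / [1 + (1.9 − 1)·0.63]
     = 1.1970 / 1.5670 = 0.7639

0.764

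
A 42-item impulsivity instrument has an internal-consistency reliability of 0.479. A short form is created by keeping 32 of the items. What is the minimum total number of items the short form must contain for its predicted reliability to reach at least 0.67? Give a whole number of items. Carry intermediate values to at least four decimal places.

First, r for the 32-item form: n = 32/42 = 0.7619, so r_32 = 0.7619·0.479/(1 + (0.7619 − 1)·0.479) = 0.4119
Length factor from the short form to reach 0.67: n' = 0.67(1 − 0.4119) / [0.4119(1 − 0.67)] ≈ 2.8988
Items = 2.8988 × 32 ≈ 92.76 → 93

93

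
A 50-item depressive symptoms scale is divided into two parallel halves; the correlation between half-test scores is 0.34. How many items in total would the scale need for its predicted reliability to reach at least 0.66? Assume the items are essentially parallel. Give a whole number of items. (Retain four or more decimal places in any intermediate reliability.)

r_full = 2(0.34)/(1 + 0.34) = 0.5075
n = r_tgt(1 − r_full) / [r_full(1 − r_tgt)] = 0.66 × 0.4925 / (0.5075 × 0.34) ≈ 1.8838
Items = 1.8838 × 50 ≈ 94.19 → 95

95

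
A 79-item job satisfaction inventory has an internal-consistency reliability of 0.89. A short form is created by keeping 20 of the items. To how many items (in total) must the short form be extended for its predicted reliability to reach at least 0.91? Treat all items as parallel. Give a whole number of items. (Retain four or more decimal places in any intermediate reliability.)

99

Short-form reliability: n = 20/79 = 0.2532; r_20 = n·r/(1+(n−1)r) ≈ 0.6720
Length factor from the short form to reach 0.91: n' = 0.91(1 − 0.6720) / [0.6720(1 − 0.91)] ≈ 4.9352
Total items = 4.9352 × 20 = 98.70, rounded up to 99.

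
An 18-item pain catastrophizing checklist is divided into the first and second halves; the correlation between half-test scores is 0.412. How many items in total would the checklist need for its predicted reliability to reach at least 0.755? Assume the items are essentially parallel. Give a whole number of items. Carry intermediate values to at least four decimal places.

40

r_full = 2(0.412)/(1 + 0.412) = 0.5836
Solve Spearman-Brown for n: n = 0.755(1 − 0.5836) / [0.5836(1 − 0.755)] = 2.1988
Items = 2.1988 × 18 ≈ 39.58 → 40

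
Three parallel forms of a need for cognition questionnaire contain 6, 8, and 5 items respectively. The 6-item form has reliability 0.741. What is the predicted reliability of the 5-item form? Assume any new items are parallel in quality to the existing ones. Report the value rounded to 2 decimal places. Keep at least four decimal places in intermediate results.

0.70

Only the ratio of lengths matters: n = 5/6 = 0.8333
r_{5} = n·r / (1 + (n − 1)·r) = 0.6175 / 0.8765 ≈ 0.7045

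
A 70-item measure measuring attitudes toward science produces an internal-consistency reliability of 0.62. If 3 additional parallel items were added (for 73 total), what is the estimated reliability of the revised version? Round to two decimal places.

The new length is 73/70 = 1.0429 times the old.
r_new = (1.0429 × 0.62) / (1 + (1.0429 − 1) × 0.62)
     = 0.6466 / 1.0266 = 0.6298

0.63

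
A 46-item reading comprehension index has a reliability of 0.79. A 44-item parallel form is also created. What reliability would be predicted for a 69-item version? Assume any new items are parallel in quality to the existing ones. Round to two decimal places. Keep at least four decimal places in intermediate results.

Only the ratio of lengths matters: n = 69/46 = 1.5000
r_{69} = n·r / (1 + (n − 1)·r) = 1.1850 / 1.3950 ≈ 0.8495

0.85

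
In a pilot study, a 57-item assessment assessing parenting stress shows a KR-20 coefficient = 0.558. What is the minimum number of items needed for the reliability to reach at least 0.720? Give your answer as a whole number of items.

117

n = [0.720 × 0.442] / [0.558 × 0.280]
  = 0.318240 / 0.156240 = 2.0369
Items needed = n × 57 = 2.0369 × 57 ≈ 116.10 → round up to 117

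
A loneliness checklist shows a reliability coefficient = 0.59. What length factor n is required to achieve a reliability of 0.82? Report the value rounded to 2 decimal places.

Rearranging the Spearman-Brown formula for n,
n = r_target (1 − r_old) / [ r_old (1 − r_target) ]
n = 0.82(1 − 0.59) / [0.59(1 − 0.82)]
  = 0.3362 / 0.1062 = 3.1657

3.17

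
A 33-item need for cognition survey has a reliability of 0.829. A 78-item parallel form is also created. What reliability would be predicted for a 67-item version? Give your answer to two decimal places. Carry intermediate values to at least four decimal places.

0.91

The 78-item form is not needed; work directly from the 33-item form with n = 67/33 = 2.0303.
r_{67} = n·r / (1 + (n − 1)·r) = 1.6831 / 1.8541 ≈ 0.9078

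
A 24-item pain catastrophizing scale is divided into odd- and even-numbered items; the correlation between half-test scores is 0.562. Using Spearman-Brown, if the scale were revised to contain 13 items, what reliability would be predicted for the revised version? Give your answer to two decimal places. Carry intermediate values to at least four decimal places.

0.58

Spearman-Brown correction (n = 2): r_full = 2·0.562/(1 + 0.562) = 0.7196
Length factor from 24 to 13 items: n = 13/24 = 0.5417
r_new = n·r_full / (1 + (n − 1)·r_full) = 0.3898 / 0.6702 ≈ 0.5816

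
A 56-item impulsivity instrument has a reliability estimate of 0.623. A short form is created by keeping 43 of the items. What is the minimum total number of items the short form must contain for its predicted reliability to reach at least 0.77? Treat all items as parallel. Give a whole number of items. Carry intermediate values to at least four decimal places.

114

Short-form reliability: n = 43/56 = 0.7679; r_43 = n·r/(1+(n−1)r) ≈ 0.5593
Then solve for n' with r_old = 0.5593, r_target = 0.77: n' = 0.77(1 − 0.5593)/[0.5593(1 − 0.77)] = 2.6379
Total items = 2.6379 × 43 = 113.43, rounded up to 114.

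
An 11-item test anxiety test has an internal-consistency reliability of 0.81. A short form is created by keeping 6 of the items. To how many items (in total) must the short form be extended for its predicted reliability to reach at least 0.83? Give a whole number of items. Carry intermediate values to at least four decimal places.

13

Short-form reliability: n = 6/11 = 0.5455; r_6 = n·r/(1+(n−1)r) ≈ 0.6993
Then solve for n' with r_old = 0.6993, r_target = 0.83: n' = 0.83(1 − 0.6993)/[0.6993(1 − 0.83)] = 2.0994
Total items = 2.0994 × 6 = 12.60, rounded up to 13.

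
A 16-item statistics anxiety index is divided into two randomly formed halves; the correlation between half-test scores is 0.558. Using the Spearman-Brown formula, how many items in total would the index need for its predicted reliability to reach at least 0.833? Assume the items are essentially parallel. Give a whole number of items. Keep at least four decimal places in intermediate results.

32

Corrected full-test reliability: r_full = 2 × 0.558 / (1 + 0.558) ≈ 0.7163
n = r_tgt(1 − r_full) / [r_full(1 − r_tgt)] = 0.833 × 0.2837 / (0.7163 × 0.167) ≈ 1.9756
Items = 1.9756 × 16 ≈ 31.61 → 32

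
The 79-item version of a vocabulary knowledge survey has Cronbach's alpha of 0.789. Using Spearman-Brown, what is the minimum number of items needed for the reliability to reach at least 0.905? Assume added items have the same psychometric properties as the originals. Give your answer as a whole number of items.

202

n = 0.905(1 − 0.789) / [0.789(1 − 0.905)]
  = 0.190955 / 0.074955 = 2.5476
Items needed = n × 79 = 2.5476 × 79 ≈ 201.26 → round up to 202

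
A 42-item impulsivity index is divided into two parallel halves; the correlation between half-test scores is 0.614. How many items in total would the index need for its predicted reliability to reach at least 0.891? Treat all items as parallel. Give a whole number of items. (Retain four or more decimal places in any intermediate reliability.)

r_full = 2(0.614)/(1 + 0.614) = 0.7608
Solve Spearman-Brown for n: n = 0.891(1 − 0.7608) / [0.7608(1 − 0.891)] = 2.5701
Required items = 2.5701 × 42 = 107.94, so 108 items.

108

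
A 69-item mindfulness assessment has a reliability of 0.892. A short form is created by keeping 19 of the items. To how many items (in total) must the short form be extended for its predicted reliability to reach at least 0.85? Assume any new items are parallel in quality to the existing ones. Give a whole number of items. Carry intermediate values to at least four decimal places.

First, r for the 19-item form: n = 19/69 = 0.2754, so r_19 = 0.2754·0.892/(1 + (0.2754 − 1)·0.892) = 0.6946
Then solve for n' with r_old = 0.6946, r_target = 0.85: n' = 0.85(1 − 0.6946)/[0.6946(1 − 0.85)] = 2.4915
Total items = 2.4915 × 19 = 47.34, rounded up to 48.

48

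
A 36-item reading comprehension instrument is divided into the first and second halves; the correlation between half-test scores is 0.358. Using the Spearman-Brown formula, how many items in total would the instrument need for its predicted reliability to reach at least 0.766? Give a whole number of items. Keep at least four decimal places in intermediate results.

Corrected full-test reliability: r_full = 2 × 0.358 / (1 + 0.358) ≈ 0.5272
Solve Spearman-Brown for n: n = 0.766(1 − 0.5272) / [0.5272(1 − 0.766)] = 2.9357
Items = 2.9357 × 36 ≈ 105.69 → 106

106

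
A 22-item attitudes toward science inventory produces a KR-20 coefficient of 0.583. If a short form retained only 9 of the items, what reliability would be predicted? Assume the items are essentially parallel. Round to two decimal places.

The new length is 9/22 = 0.4091 times the old.
r_new = (0.4091 × 0.583) / (1 + (0.4091 − 1) × 0.583)
     = 0.2385 / 0.6555 = 0.3638

0.36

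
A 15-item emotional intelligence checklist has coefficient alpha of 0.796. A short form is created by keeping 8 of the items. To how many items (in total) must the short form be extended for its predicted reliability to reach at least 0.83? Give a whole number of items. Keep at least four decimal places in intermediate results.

19

Short-form reliability: n = 8/15 = 0.5333; r_8 = n·r/(1+(n−1)r) ≈ 0.6754
Then solve for n' with r_old = 0.6754, r_target = 0.83: n' = 0.83(1 − 0.6754)/[0.6754(1 − 0.83)] = 2.3465
Items = 2.3465 × 8 ≈ 18.77 → 19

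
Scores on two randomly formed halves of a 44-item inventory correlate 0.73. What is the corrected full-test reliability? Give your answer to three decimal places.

r_full = 2r_hh / (1 + r_hh) = 2 × 0.73 / (1 + 0.73)
       = 1.4600 / 1.7300 = 0.8439

0.844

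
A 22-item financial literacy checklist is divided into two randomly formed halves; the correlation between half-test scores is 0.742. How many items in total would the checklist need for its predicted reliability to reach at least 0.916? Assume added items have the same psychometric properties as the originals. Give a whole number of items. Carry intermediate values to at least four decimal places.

42

Corrected full-test reliability: r_full = 2 × 0.742 / (1 + 0.742) ≈ 0.8519
Solve Spearman-Brown for n: n = 0.916(1 − 0.8519) / [0.8519(1 − 0.916)] = 1.8958
Required items = 1.8958 × 22 = 41.71, so 42 items.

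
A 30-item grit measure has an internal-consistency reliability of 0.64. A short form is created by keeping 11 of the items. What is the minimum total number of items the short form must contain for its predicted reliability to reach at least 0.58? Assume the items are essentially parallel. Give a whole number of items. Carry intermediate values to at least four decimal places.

24

Short-form reliability: n = 11/30 = 0.3667; r_11 = n·r/(1+(n−1)r) ≈ 0.3946
Length factor from the short form to reach 0.58: n' = 0.58(1 − 0.3946) / [0.3946(1 − 0.58)] ≈ 2.1187
Items = 2.1187 × 11 ≈ 23.31 → 24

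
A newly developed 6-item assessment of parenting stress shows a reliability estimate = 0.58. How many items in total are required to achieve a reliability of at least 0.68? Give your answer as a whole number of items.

n = [0.68 × 0.42] / [0.58 × 0.32]
n = 0.2856 / 0.1856 ≈ 1.5388
Items needed = n × 6 = 1.5388 × 6 ≈ 9.23 → round up to 10

10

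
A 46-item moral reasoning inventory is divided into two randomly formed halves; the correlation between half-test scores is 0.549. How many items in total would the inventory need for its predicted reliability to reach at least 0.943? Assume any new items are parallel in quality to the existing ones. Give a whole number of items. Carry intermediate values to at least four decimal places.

Corrected full-test reliability: r_full = 2 × 0.549 / (1 + 0.549) ≈ 0.7088
Solve Spearman-Brown for n: n = 0.943(1 − 0.7088) / [0.7088(1 − 0.943)] = 6.7968
Required items = 6.7968 × 46 = 312.65, so 313 items.

313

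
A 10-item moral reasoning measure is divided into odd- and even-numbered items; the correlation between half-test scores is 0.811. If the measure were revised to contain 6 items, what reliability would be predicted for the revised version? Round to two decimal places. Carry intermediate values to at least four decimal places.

First correct the split-half correlation to full-test reliability: r_full = 2 × 0.811 / (1 + 0.811) ≈ 0.8956
Then adjust to 6 items: n = 6/10 = 0.6000
r_new = n·r_full / (1 + (n − 1)·r_full) = 0.5374 / 0.6418 ≈ 0.8373

0.84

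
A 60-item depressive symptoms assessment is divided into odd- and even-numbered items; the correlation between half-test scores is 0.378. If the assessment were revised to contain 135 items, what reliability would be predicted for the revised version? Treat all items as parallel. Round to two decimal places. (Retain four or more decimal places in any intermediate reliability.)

0.73

Spearman-Brown correction (n = 2): r_full = 2·0.378/(1 + 0.378) = 0.5486
Then adjust to 135 items: n = 135/60 = 2.2500
r_new = n·r_full / (1 + (n − 1)·r_full) = 1.2344 / 1.6858 ≈ 0.7322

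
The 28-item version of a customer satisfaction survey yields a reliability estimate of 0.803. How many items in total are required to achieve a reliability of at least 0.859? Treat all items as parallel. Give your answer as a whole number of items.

42

Spearman-Brown solved for the length factor n:
n = r_target (1 − r_old) / [ r_old (1 − r_target) ]
n = 0.859(1 − 0.803) / [0.803(1 − 0.859)]
n = 0.169223 / 0.113223 ≈ 1.4946
So the test needs 1.4946 × 28 ≈ 41.85 items; rounding up, 42.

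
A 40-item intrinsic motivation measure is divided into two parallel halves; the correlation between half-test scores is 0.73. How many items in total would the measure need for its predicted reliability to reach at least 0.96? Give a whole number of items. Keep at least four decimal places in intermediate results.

178

Corrected full-test reliability: r_full = 2 × 0.73 / (1 + 0.73) ≈ 0.8439
Solve Spearman-Brown for n: n = 0.96(1 − 0.8439) / [0.8439(1 − 0.96)] = 4.4394
Required items = 4.4394 × 40 = 177.58, so 178 items.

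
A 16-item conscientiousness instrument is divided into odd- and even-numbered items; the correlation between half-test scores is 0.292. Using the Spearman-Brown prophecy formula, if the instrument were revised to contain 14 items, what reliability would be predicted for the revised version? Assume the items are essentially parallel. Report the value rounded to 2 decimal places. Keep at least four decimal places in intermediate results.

0.42

Spearman-Brown correction (n = 2): r_full = 2·0.292/(1 + 0.292) = 0.4520
Length factor from 16 to 14 items: n = 14/16 = 0.8750
r_new = n·r_full / (1 + (n − 1)·r_full) = 0.3955 / 0.9435 ≈ 0.4192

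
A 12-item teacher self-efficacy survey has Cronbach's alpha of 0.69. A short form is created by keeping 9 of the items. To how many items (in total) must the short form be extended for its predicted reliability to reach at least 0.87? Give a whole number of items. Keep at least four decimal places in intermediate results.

First, r for the 9-item form: n = 9/12 = 0.7500, so r_9 = 0.7500·0.69/(1 + (0.7500 − 1)·0.69) = 0.6254
Then solve for n' with r_old = 0.6254, r_target = 0.87: n' = 0.87(1 − 0.6254)/[0.6254(1 − 0.87)] = 4.0085
Items = 4.0085 × 9 ≈ 36.08 → 37

37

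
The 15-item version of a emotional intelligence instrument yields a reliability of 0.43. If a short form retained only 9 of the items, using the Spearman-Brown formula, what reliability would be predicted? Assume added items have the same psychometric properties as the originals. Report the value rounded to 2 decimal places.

The new length is 9/15 = 0.6 times the old.
Spearman-Brown: r_new = n·r / (1 + (n − 1)·r)
r_new = 0.6·0.43 / [1 + (0.6 − 1)·0.43]
r_new = 0.2580 / 0.8280 ≈ 0.3116

0.31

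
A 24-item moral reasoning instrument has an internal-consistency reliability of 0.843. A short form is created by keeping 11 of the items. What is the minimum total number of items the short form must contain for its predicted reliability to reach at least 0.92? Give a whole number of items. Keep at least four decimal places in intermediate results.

52

Short-form reliability: n = 11/24 = 0.4583; r_11 = n·r/(1+(n−1)r) ≈ 0.7111
Then solve for n' with r_old = 0.7111, r_target = 0.92: n' = 0.92(1 − 0.7111)/[0.7111(1 − 0.92)] = 4.6721
Total items = 4.6721 × 11 = 51.39, rounded up to 52.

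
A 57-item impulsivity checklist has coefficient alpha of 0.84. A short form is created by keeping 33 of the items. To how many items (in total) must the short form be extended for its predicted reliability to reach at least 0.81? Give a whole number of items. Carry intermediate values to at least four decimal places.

Short-form reliability: n = 33/57 = 0.5789; r_33 = n·r/(1+(n−1)r) ≈ 0.7524
Length factor from the short form to reach 0.81: n' = 0.81(1 − 0.7524) / [0.7524(1 − 0.81)] ≈ 1.4029
Items = 1.4029 × 33 ≈ 46.30 → 47

47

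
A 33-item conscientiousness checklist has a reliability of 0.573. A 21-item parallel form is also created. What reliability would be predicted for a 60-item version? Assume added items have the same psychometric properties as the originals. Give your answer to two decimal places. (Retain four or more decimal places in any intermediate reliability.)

0.71

Only the ratio of lengths matters: n = 60/33 = 1.8182
r_{60} = n·r / (1 + (n − 1)·r) = 1.0418 / 1.4688 ≈ 0.7093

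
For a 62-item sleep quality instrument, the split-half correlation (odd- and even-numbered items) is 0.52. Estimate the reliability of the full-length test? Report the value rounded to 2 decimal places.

0.68

Apply the Spearman-Brown correction with n = 2:
r_full = 2(0.52) / (1 + 0.52)
r_full = 1.0400 / 1.5200 ≈ 0.6842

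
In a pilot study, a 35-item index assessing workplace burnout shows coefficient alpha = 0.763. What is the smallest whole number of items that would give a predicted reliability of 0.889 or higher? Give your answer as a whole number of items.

88

Spearman-Brown solved for the length factor n:
n = r*(1 − r) / [ r (1 − r*) ]
n = [0.889 × 0.237] / [0.763 × 0.111]
n = 0.210693 / 0.084693 ≈ 2.4877
So the test needs 2.4877 × 35 ≈ 87.07 items; rounding up, 88.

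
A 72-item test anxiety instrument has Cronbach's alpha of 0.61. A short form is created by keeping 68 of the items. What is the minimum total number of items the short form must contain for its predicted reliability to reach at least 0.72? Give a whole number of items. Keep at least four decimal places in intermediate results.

119

First, r for the 68-item form: n = 68/72 = 0.9444, so r_68 = 0.9444·0.61/(1 + (0.9444 − 1)·0.61) = 0.5963
Length factor from the short form to reach 0.72: n' = 0.72(1 − 0.5963) / [0.5963(1 − 0.72)] ≈ 1.7409
Items = 1.7409 × 68 ≈ 118.38 → 119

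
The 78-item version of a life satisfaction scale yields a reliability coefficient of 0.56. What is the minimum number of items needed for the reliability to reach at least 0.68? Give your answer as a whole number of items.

Invert Spearman-Brown to solve for n:
n = r_target (1 − r_old) / [ r_old (1 − r_target) ]
n = [0.68 × 0.44] / [0.56 × 0.32]
n = 0.2992 / 0.1792 ≈ 1.6696
So the test needs 1.6696 × 78 ≈ 130.23 items; rounding up, 131.

131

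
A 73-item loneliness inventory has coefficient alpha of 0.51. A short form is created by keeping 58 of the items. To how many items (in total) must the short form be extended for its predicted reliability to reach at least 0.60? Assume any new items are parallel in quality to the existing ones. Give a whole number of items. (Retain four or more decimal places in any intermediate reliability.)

First, r for the 58-item form: n = 58/73 = 0.7945, so r_58 = 0.7945·0.51/(1 + (0.7945 − 1)·0.51) = 0.4526
Then solve for n' with r_old = 0.4526, r_target = 0.60: n' = 0.60(1 − 0.4526)/[0.4526(1 − 0.60)] = 1.8142
Items = 1.8142 × 58 ≈ 105.22 → 106

106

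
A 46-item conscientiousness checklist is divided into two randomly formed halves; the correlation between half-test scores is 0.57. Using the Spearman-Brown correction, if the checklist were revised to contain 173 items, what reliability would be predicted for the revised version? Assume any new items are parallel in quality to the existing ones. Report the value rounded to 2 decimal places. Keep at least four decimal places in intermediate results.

Spearman-Brown correction (n = 2): r_full = 2·0.57/(1 + 0.57) = 0.7261
Then adjust to 173 items: n = 173/46 = 3.7609
r_new = n·r_full / (1 + (n − 1)·r_full) = 2.7308 / 3.0047 ≈ 0.9088

0.91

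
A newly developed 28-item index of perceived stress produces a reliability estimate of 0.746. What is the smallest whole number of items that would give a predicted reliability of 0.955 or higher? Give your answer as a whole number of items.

Rearranging the Spearman-Brown formula for n,
n = r*(1 − r) / [ r (1 − r*) ]
n = 0.955 × (1 − 0.746) / [ 0.746 × (1 − 0.955) ]
  = 0.242570 / 0.033570 = 7.2258
So the test needs 7.2258 × 28 ≈ 202.32 items; rounding up, 203.

203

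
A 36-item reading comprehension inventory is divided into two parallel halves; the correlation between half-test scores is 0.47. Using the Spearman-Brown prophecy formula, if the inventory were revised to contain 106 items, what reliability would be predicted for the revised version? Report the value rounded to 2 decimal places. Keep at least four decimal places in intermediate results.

Full-test reliability from the split-half r: r_full = 2(0.47)/(1 + 0.47) = 0.6395
Length factor from 36 to 106 items: n = 106/36 = 2.9444
r_new = n·r_full / (1 + (n − 1)·r_full) = 1.8829 / 2.2434 ≈ 0.8393

0.84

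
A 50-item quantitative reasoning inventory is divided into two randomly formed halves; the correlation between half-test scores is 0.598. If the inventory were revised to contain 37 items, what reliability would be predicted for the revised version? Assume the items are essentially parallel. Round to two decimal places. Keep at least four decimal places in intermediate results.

0.69

First correct the split-half correlation to full-test reliability: r_full = 2 × 0.598 / (1 + 0.598) ≈ 0.7484
Then adjust to 37 items: n = 37/50 = 0.7400
r_new = n·r_full / (1 + (n − 1)·r_full) = 0.5538 / 0.8054 ≈ 0.6876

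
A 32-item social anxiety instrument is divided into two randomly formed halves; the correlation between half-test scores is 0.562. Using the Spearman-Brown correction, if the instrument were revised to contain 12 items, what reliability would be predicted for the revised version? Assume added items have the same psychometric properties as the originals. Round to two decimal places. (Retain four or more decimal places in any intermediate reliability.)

First correct the split-half correlation to full-test reliability: r_full = 2 × 0.562 / (1 + 0.562) ≈ 0.7196
Length factor from 32 to 12 items: n = 12/32 = 0.3750
r_new = n·r_full / (1 + (n − 1)·r_full) = 0.2699 / 0.5503 ≈ 0.4905

0.49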